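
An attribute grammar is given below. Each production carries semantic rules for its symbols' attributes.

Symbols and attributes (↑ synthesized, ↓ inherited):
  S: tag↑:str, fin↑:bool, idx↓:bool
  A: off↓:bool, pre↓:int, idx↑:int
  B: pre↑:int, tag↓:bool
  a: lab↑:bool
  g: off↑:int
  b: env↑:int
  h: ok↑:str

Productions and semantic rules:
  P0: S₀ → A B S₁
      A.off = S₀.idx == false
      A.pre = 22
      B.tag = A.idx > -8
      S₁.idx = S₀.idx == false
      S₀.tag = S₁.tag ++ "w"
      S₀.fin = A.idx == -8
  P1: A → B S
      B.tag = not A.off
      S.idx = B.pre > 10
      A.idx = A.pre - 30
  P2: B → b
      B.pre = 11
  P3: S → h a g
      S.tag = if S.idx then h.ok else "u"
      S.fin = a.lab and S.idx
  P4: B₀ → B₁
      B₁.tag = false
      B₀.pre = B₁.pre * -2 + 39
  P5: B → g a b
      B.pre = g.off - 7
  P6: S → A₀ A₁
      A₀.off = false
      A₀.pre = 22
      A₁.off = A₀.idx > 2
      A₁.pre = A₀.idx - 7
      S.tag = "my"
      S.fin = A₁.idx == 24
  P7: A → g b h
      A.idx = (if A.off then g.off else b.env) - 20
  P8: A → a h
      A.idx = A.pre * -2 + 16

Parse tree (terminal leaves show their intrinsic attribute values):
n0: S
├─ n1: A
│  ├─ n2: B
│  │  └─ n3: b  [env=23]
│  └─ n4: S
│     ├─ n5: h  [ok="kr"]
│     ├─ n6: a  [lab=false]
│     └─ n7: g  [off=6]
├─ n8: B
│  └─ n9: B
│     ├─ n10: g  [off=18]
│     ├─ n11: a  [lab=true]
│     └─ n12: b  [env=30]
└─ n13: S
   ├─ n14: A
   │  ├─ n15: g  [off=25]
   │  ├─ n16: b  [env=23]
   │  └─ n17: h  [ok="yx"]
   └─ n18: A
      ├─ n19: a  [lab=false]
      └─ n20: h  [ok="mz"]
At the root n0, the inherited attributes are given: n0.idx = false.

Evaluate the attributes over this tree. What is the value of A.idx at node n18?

1. n0.idx = false  [given at root]
2. n1.off = true  [S₀.idx == false]
3. n1.pre = 22  [22]
4. n2.tag = false  [not A.off]
5. n3.env = 23  [terminal]
6. n2.pre = 11  [11]
7. n4.idx = true  [B.pre > 10]
8. n5.ok = "kr"  [terminal]
9. n6.lab = false  [terminal]
10. n7.off = 6  [terminal]
11. n4.tag = "kr"  [if S.idx then h.ok else "u"]
12. n4.fin = false  [a.lab and S.idx]
13. n1.idx = -8  [A.pre - 30]
14. n8.tag = false  [A.idx > -8]
15. n9.tag = false  [false]
16. n10.off = 18  [terminal]
17. n11.lab = true  [terminal]
18. n12.env = 30  [terminal]
19. n9.pre = 11  [g.off - 7]
20. n8.pre = 17  [B₁.pre * -2 + 39]
21. n13.idx = true  [S₀.idx == false]
22. n14.off = false  [false]
23. n14.pre = 22  [22]
24. n15.off = 25  [terminal]
25. n16.env = 23  [terminal]
26. n17.ok = "yx"  [terminal]
27. n14.idx = 3  [(if A.off then g.off else b.env) - 20]
28. n18.off = true  [A₀.idx > 2]
29. n18.pre = -4  [A₀.idx - 7]
30. n19.lab = false  [terminal]
31. n20.ok = "mz"  [terminal]
32. n18.idx = 24  [A.pre * -2 + 16]
33. n13.tag = "my"  ["my"]
34. n13.fin = true  [A₁.idx == 24]
35. n0.tag = "myw"  [S₁.tag ++ "w"]
36. n0.fin = true  [A.idx == -8]

24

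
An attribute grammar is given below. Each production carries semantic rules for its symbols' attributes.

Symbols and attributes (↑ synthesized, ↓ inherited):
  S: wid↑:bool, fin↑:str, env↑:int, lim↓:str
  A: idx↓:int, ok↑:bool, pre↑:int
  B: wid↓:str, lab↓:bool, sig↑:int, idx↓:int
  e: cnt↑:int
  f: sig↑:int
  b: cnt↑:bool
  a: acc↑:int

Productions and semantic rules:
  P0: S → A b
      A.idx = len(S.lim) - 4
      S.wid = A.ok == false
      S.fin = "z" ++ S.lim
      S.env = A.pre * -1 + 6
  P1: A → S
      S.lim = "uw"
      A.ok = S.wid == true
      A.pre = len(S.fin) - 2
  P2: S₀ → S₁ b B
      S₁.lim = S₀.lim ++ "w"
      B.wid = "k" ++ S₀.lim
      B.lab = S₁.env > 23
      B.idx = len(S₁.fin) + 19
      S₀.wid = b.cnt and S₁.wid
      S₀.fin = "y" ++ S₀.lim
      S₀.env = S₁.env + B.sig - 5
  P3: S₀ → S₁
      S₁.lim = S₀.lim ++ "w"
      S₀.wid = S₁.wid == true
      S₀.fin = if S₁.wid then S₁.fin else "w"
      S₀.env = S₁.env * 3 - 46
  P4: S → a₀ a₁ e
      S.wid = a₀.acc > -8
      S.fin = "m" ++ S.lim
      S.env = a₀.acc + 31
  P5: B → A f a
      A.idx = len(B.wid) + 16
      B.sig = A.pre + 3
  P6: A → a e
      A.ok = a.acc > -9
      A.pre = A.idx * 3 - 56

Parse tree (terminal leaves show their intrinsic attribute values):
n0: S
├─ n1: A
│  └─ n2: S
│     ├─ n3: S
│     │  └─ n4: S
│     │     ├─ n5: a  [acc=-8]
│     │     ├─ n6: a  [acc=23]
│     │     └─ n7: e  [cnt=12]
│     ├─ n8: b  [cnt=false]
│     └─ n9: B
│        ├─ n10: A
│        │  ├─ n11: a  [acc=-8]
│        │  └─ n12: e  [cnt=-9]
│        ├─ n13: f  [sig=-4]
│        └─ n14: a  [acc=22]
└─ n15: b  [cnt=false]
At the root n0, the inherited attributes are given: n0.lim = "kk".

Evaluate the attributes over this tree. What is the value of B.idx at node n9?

20

1. n0.lim = "kk"  [given at root]
2. n1.idx = -2  [len(S.lim) - 4]
3. n2.lim = "uw"  ["uw"]
4. n3.lim = "uww"  [S₀.lim ++ "w"]
5. n4.lim = "uwww"  [S₀.lim ++ "w"]
6. n5.acc = -8  [terminal]
7. n6.acc = 23  [terminal]
8. n7.cnt = 12  [terminal]
9. n4.wid = false  [a₀.acc > -8]
10. n4.fin = "muwww"  ["m" ++ S.lim]
11. n4.env = 23  [a₀.acc + 31]
12. n3.wid = false  [S₁.wid == true]
13. n3.fin = "w"  [if S₁.wid then S₁.fin else "w"]
14. n3.env = 23  [S₁.env * 3 - 46]
15. n8.cnt = false  [terminal]
16. n9.wid = "kuw"  ["k" ++ S₀.lim]
17. n9.lab = false  [S₁.env > 23]
18. n9.idx = 20  [len(S₁.fin) + 19]
19. n10.idx = 19  [len(B.wid) + 16]
20. n11.acc = -8  [terminal]
21. n12.cnt = -9  [terminal]
22. n10.ok = true  [a.acc > -9]
23. n10.pre = 1  [A.idx * 3 - 56]
24. n13.sig = -4  [terminal]
25. n14.acc = 22  [terminal]
26. n9.sig = 4  [A.pre + 3]
27. n2.wid = false  [b.cnt and S₁.wid]
28. n2.fin = "yuw"  ["y" ++ S₀.lim]
29. n2.env = 22  [S₁.env + B.sig - 5]
30. n1.ok = false  [S.wid == true]
31. n1.pre = 1  [len(S.fin) - 2]
32. n15.cnt = false  [terminal]
33. n0.wid = true  [A.ok == false]
34. n0.fin = "zkk"  ["z" ++ S.lim]
35. n0.env = 5  [A.pre * -1 + 6]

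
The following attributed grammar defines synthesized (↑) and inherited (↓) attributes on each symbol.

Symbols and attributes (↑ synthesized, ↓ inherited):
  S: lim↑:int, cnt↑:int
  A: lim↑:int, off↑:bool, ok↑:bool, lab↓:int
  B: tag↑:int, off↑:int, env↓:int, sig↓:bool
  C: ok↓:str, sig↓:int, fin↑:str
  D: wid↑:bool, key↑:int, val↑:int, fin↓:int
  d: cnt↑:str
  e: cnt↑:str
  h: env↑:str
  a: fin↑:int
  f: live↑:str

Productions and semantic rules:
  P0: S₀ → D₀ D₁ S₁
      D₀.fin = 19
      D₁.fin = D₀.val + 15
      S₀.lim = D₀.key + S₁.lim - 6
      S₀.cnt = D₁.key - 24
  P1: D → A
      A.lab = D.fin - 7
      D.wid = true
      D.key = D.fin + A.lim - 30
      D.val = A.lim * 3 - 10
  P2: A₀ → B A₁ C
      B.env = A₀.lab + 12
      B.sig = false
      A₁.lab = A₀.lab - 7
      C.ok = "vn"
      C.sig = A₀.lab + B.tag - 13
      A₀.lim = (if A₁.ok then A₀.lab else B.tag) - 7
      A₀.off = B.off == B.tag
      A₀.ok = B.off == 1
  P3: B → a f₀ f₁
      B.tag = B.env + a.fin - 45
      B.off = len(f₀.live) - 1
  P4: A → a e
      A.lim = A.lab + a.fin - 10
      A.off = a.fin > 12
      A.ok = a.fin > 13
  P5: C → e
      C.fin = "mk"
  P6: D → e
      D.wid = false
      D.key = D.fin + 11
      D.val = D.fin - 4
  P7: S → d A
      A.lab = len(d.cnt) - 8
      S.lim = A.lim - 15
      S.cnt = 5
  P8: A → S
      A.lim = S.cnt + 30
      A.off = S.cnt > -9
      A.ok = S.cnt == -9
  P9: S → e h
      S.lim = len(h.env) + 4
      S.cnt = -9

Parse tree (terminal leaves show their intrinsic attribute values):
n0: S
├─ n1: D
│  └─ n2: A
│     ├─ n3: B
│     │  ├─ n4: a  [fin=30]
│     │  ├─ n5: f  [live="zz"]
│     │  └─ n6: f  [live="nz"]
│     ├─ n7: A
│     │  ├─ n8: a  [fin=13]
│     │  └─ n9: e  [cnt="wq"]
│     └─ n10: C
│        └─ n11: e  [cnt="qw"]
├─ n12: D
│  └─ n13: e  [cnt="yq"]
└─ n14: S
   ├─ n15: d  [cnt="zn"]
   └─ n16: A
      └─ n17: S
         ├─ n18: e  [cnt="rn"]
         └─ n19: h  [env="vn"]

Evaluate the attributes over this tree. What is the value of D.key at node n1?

-9

1. n1.fin = 19  [19]
2. n2.lab = 12  [D.fin - 7]
3. n3.env = 24  [A₀.lab + 12]
4. n3.sig = false  [false]
5. n4.fin = 30  [terminal]
6. n5.live = "zz"  [terminal]
7. n6.live = "nz"  [terminal]
8. n3.tag = 9  [B.env + a.fin - 45]
9. n3.off = 1  [len(f₀.live) - 1]
10. n7.lab = 5  [A₀.lab - 7]
11. n8.fin = 13  [terminal]
12. n9.cnt = "wq"  [terminal]
13. n7.lim = 8  [A.lab + a.fin - 10]
14. n7.off = true  [a.fin > 12]
15. n7.ok = false  [a.fin > 13]
16. n10.ok = "vn"  ["vn"]
17. n10.sig = 8  [A₀.lab + B.tag - 13]
18. n11.cnt = "qw"  [terminal]
19. n10.fin = "mk"  ["mk"]
20. n2.lim = 2  [(if A₁.ok then A₀.lab else B.tag) - 7]
21. n2.off = false  [B.off == B.tag]
22. n2.ok = true  [B.off == 1]
23. n1.wid = true  [true]
24. n1.key = -9  [D.fin + A.lim - 30]
25. n1.val = -4  [A.lim * 3 - 10]
26. n12.fin = 11  [D₀.val + 15]
27. n13.cnt = "yq"  [terminal]
28. n12.wid = false  [false]
29. n12.key = 22  [D.fin + 11]
30. n12.val = 7  [D.fin - 4]
31. n15.cnt = "zn"  [terminal]
32. n16.lab = -6  [len(d.cnt) - 8]
33. n18.cnt = "rn"  [terminal]
34. n19.env = "vn"  [terminal]
35. n17.lim = 6  [len(h.env) + 4]
36. n17.cnt = -9  [-9]
37. n16.lim = 21  [S.cnt + 30]
38. n16.off = false  [S.cnt > -9]
39. n16.ok = true  [S.cnt == -9]
40. n14.lim = 6  [A.lim - 15]
41. n14.cnt = 5  [5]
42. n0.lim = -9  [D₀.key + S₁.lim - 6]
43. n0.cnt = -2  [D₁.key - 24]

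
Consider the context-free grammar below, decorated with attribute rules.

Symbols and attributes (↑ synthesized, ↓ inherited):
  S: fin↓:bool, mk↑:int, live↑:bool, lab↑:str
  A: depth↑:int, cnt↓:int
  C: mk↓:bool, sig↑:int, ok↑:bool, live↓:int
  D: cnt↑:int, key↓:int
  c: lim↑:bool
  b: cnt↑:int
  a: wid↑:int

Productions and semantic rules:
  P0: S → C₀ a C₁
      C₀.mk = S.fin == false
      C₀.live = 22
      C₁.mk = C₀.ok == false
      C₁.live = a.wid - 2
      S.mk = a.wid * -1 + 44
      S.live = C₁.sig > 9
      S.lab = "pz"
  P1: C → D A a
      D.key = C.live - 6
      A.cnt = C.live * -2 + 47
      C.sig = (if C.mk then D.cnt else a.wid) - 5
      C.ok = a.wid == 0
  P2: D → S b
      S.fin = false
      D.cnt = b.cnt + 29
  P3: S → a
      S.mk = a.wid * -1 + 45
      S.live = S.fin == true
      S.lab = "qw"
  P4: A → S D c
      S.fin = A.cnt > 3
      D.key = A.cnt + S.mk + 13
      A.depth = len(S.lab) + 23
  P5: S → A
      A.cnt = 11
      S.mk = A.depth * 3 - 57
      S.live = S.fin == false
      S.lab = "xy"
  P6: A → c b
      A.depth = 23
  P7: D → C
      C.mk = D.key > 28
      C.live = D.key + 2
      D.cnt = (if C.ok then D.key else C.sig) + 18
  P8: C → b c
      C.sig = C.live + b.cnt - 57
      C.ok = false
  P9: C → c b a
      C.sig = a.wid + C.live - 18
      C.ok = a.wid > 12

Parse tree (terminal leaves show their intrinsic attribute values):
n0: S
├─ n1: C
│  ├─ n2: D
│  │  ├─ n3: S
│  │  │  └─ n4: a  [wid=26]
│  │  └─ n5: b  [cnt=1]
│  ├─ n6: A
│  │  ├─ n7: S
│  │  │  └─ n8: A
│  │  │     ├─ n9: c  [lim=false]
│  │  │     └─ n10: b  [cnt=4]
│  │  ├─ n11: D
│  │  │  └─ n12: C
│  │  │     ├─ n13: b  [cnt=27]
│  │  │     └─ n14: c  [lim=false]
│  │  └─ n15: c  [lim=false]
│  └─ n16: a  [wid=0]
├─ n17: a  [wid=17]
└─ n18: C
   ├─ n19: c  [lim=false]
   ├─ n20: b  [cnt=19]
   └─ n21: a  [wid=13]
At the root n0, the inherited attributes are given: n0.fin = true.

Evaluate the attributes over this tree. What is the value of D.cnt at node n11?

1. n0.fin = true  [given at root]
2. n1.mk = false  [S.fin == false]
3. n1.live = 22  [22]
4. n2.key = 16  [C.live - 6]
5. n3.fin = false  [false]
6. n4.wid = 26  [terminal]
7. n3.mk = 19  [a.wid * -1 + 45]
8. n3.live = false  [S.fin == true]
9. n3.lab = "qw"  ["qw"]
10. n5.cnt = 1  [terminal]
11. n2.cnt = 30  [b.cnt + 29]
12. n6.cnt = 3  [C.live * -2 + 47]
13. n7.fin = false  [A.cnt > 3]
14. n8.cnt = 11  [11]
15. n9.lim = false  [terminal]
16. n10.cnt = 4  [terminal]
17. n8.depth = 23  [23]
18. n7.mk = 12  [A.depth * 3 - 57]
19. n7.live = true  [S.fin == false]
20. n7.lab = "xy"  ["xy"]
21. n11.key = 28  [A.cnt + S.mk + 13]
22. n12.mk = false  [D.key > 28]
23. n12.live = 30  [D.key + 2]
24. n13.cnt = 27  [terminal]
25. n14.lim = false  [terminal]
26. n12.sig = 0  [C.live + b.cnt - 57]
27. n12.ok = false  [false]
28. n11.cnt = 18  [(if C.ok then D.key else C.sig) + 18]
29. n15.lim = false  [terminal]
30. n6.depth = 25  [len(S.lab) + 23]
31. n16.wid = 0  [terminal]
32. n1.sig = -5  [(if C.mk then D.cnt else a.wid) - 5]
33. n1.ok = true  [a.wid == 0]
34. n17.wid = 17  [terminal]
35. n18.mk = false  [C₀.ok == false]
36. n18.live = 15  [a.wid - 2]
37. n19.lim = false  [terminal]
38. n20.cnt = 19  [terminal]
39. n21.wid = 13  [terminal]
40. n18.sig = 10  [a.wid + C.live - 18]
41. n18.ok = true  [a.wid > 12]
42. n0.mk = 27  [a.wid * -1 + 44]
43. n0.live = true  [C₁.sig > 9]
44. n0.lab = "pz"  ["pz"]

18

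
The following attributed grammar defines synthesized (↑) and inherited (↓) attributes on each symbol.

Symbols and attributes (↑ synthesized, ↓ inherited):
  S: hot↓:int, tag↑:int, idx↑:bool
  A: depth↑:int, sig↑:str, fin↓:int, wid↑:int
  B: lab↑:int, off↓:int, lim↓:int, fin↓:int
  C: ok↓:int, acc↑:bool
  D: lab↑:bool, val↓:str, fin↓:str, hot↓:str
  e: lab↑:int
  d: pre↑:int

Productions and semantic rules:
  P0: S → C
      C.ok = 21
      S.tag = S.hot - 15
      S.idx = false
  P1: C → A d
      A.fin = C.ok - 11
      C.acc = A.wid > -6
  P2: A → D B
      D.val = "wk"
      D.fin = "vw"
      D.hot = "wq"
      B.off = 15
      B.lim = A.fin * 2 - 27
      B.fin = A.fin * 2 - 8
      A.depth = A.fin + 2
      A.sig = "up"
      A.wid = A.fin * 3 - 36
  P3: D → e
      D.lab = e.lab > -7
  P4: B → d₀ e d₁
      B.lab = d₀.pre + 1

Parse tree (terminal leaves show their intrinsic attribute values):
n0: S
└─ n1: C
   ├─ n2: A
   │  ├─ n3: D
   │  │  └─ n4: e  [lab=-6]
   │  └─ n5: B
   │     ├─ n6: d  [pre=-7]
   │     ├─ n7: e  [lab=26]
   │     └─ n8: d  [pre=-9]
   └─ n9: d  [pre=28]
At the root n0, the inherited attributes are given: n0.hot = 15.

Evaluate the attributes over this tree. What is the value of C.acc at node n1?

1. n0.hot = 15  [given at root]
2. n1.ok = 21  [21]
3. n2.fin = 10  [C.ok - 11]
4. n3.val = "wk"  ["wk"]
5. n3.fin = "vw"  ["vw"]
6. n3.hot = "wq"  ["wq"]
7. n4.lab = -6  [terminal]
8. n3.lab = true  [e.lab > -7]
9. n5.off = 15  [15]
10. n5.lim = -7  [A.fin * 2 - 27]
11. n5.fin = 12  [A.fin * 2 - 8]
12. n6.pre = -7  [terminal]
13. n7.lab = 26  [terminal]
14. n8.pre = -9  [terminal]
15. n5.lab = -6  [d₀.pre + 1]
16. n2.depth = 12  [A.fin + 2]
17. n2.sig = "up"  ["up"]
18. n2.wid = -6  [A.fin * 3 - 36]
19. n9.pre = 28  [terminal]
20. n1.acc = false  [A.wid > -6]
21. n0.tag = 0  [S.hot - 15]
22. n0.idx = false  [false]

false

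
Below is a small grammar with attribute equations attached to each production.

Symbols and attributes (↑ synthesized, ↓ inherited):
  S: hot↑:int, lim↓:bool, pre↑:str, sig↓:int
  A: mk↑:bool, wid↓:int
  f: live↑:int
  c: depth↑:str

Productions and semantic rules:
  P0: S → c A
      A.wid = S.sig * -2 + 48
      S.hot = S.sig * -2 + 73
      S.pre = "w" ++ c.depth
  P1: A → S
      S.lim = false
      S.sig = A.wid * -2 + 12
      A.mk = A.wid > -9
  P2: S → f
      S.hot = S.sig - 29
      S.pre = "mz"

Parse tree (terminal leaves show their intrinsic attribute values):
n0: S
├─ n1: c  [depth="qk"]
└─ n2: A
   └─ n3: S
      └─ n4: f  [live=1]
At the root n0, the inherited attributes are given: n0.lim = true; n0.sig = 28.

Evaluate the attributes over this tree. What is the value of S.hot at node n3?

1. n0.lim = true  [given at root]
2. n0.sig = 28  [given at root]
3. n1.depth = "qk"  [terminal]
4. n2.wid = -8  [S.sig * -2 + 48]
5. n3.lim = false  [false]
6. n3.sig = 28  [A.wid * -2 + 12]
7. n4.live = 1  [terminal]
8. n3.hot = -1  [S.sig - 29]
9. n3.pre = "mz"  ["mz"]
10. n2.mk = true  [A.wid > -9]
11. n0.hot = 17  [S.sig * -2 + 73]
12. n0.pre = "wqk"  ["w" ++ c.depth]

-1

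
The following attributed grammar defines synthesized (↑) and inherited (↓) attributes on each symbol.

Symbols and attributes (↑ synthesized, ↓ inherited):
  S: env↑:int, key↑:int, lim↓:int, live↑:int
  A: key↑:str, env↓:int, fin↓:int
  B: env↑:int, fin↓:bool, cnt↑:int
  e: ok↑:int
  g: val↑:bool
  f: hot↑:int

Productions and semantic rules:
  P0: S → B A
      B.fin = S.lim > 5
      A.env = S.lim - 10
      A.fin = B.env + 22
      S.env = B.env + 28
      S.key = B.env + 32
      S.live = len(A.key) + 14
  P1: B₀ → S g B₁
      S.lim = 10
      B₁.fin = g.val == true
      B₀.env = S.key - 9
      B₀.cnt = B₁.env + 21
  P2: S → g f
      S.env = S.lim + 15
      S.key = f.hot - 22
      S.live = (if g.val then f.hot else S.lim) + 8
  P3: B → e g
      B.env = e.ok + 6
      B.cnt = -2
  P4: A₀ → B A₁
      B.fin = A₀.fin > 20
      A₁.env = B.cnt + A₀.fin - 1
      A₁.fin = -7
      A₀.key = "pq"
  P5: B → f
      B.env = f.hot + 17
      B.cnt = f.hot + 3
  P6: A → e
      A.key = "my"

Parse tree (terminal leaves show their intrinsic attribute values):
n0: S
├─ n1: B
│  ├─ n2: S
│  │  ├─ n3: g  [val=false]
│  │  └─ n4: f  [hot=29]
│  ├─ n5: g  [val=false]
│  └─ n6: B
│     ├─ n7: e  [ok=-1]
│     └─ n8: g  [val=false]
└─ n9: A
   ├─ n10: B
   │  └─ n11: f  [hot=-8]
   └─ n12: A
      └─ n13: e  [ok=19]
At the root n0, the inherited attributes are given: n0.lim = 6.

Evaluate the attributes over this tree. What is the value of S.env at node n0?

1. n0.lim = 6  [given at root]
2. n1.fin = true  [S.lim > 5]
3. n2.lim = 10  [10]
4. n3.val = false  [terminal]
5. n4.hot = 29  [terminal]
6. n2.env = 25  [S.lim + 15]
7. n2.key = 7  [f.hot - 22]
8. n2.live = 18  [(if g.val then f.hot else S.lim) + 8]
9. n5.val = false  [terminal]
10. n6.fin = false  [g.val == true]
11. n7.ok = -1  [terminal]
12. n8.val = false  [terminal]
13. n6.env = 5  [e.ok + 6]
14. n6.cnt = -2  [-2]
15. n1.env = -2  [S.key - 9]
16. n1.cnt = 26  [B₁.env + 21]
17. n9.env = -4  [S.lim - 10]
18. n9.fin = 20  [B.env + 22]
19. n10.fin = false  [A₀.fin > 20]
20. n11.hot = -8  [terminal]
21. n10.env = 9  [f.hot + 17]
22. n10.cnt = -5  [f.hot + 3]
23. n12.env = 14  [B.cnt + A₀.fin - 1]
24. n12.fin = -7  [-7]
25. n13.ok = 19  [terminal]
26. n12.key = "my"  ["my"]
27. n9.key = "pq"  ["pq"]
28. n0.env = 26  [B.env + 28]
29. n0.key = 30  [B.env + 32]
30. n0.live = 16  [len(A.key) + 14]

26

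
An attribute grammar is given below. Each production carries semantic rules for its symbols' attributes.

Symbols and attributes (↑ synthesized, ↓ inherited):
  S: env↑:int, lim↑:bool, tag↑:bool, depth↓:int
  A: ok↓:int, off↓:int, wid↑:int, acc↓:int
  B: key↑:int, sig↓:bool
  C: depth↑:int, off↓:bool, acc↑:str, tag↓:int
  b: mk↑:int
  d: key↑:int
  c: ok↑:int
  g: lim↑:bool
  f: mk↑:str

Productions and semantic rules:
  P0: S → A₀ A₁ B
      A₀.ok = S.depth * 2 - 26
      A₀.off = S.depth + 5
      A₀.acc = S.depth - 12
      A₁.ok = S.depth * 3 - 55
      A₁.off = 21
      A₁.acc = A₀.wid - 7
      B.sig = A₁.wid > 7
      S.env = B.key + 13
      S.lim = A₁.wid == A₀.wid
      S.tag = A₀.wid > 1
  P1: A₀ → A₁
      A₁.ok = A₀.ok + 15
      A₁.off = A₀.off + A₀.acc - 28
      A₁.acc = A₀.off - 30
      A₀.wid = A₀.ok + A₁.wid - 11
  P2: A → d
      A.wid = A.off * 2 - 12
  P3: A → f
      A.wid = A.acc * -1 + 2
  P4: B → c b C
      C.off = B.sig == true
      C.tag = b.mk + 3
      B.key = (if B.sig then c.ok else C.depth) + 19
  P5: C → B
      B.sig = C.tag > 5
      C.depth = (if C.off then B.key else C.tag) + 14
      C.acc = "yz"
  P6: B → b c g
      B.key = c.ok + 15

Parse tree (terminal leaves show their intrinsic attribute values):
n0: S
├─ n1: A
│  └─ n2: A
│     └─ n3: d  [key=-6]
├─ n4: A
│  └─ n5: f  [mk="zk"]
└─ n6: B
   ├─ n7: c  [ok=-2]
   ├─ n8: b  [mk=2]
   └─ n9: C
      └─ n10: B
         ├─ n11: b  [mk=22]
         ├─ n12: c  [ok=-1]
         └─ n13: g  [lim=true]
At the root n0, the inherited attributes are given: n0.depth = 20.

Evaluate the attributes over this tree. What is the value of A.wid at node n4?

8

1. n0.depth = 20  [given at root]
2. n1.ok = 14  [S.depth * 2 - 26]
3. n1.off = 25  [S.depth + 5]
4. n1.acc = 8  [S.depth - 12]
5. n2.ok = 29  [A₀.ok + 15]
6. n2.off = 5  [A₀.off + A₀.acc - 28]
7. n2.acc = -5  [A₀.off - 30]
8. n3.key = -6  [terminal]
9. n2.wid = -2  [A.off * 2 - 12]
10. n1.wid = 1  [A₀.ok + A₁.wid - 11]
11. n4.ok = 5  [S.depth * 3 - 55]
12. n4.off = 21  [21]
13. n4.acc = -6  [A₀.wid - 7]
14. n5.mk = "zk"  [terminal]
15. n4.wid = 8  [A.acc * -1 + 2]
16. n6.sig = true  [A₁.wid > 7]
17. n7.ok = -2  [terminal]
18. n8.mk = 2  [terminal]
19. n9.off = true  [B.sig == true]
20. n9.tag = 5  [b.mk + 3]
21. n10.sig = false  [C.tag > 5]
22. n11.mk = 22  [terminal]
23. n12.ok = -1  [terminal]
24. n13.lim = true  [terminal]
25. n10.key = 14  [c.ok + 15]
26. n9.depth = 28  [(if C.off then B.key else C.tag) + 14]
27. n9.acc = "yz"  ["yz"]
28. n6.key = 17  [(if B.sig then c.ok else C.depth) + 19]
29. n0.env = 30  [B.key + 13]
30. n0.lim = false  [A₁.wid == A₀.wid]
31. n0.tag = false  [A₀.wid > 1]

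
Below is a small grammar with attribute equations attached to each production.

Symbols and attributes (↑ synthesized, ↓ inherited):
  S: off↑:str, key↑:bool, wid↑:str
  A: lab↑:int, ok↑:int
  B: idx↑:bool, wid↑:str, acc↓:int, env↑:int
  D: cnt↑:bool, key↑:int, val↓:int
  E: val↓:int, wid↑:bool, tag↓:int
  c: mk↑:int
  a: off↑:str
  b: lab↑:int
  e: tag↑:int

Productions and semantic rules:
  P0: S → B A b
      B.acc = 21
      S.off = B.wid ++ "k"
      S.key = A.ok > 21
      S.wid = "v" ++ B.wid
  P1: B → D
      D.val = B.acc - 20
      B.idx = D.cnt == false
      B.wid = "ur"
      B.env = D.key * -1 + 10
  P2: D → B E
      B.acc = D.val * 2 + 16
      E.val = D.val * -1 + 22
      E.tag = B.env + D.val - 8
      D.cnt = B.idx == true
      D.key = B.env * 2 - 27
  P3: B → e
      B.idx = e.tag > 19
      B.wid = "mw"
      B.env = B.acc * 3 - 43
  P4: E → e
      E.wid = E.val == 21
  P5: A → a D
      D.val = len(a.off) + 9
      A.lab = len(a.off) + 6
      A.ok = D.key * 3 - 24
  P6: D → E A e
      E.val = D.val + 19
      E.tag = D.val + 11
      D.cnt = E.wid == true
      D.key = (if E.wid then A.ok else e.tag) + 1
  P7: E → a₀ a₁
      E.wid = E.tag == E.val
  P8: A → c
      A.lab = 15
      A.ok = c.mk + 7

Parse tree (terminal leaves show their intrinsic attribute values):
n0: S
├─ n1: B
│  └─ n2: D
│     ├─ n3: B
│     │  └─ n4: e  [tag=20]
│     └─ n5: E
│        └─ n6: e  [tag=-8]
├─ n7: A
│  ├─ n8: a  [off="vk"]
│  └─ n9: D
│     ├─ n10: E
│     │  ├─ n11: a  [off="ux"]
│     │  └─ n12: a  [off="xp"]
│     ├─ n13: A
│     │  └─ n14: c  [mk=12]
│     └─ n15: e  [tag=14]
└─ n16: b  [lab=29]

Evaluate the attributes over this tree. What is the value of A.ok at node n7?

21

1. n1.acc = 21  [21]
2. n2.val = 1  [B.acc - 20]
3. n3.acc = 18  [D.val * 2 + 16]
4. n4.tag = 20  [terminal]
5. n3.idx = true  [e.tag > 19]
6. n3.wid = "mw"  ["mw"]
7. n3.env = 11  [B.acc * 3 - 43]
8. n5.val = 21  [D.val * -1 + 22]
9. n5.tag = 4  [B.env + D.val - 8]
10. n6.tag = -8  [terminal]
11. n5.wid = true  [E.val == 21]
12. n2.cnt = true  [B.idx == true]
13. n2.key = -5  [B.env * 2 - 27]
14. n1.idx = false  [D.cnt == false]
15. n1.wid = "ur"  ["ur"]
16. n1.env = 15  [D.key * -1 + 10]
17. n8.off = "vk"  [terminal]
18. n9.val = 11  [len(a.off) + 9]
19. n10.val = 30  [D.val + 19]
20. n10.tag = 22  [D.val + 11]
21. n11.off = "ux"  [terminal]
22. n12.off = "xp"  [terminal]
23. n10.wid = false  [E.tag == E.val]
24. n14.mk = 12  [terminal]
25. n13.lab = 15  [15]
26. n13.ok = 19  [c.mk + 7]
27. n15.tag = 14  [terminal]
28. n9.cnt = false  [E.wid == true]
29. n9.key = 15  [(if E.wid then A.ok else e.tag) + 1]
30. n7.lab = 8  [len(a.off) + 6]
31. n7.ok = 21  [D.key * 3 - 24]
32. n16.lab = 29  [terminal]
33. n0.off = "urk"  [B.wid ++ "k"]
34. n0.key = false  [A.ok > 21]
35. n0.wid = "vur"  ["v" ++ B.wid]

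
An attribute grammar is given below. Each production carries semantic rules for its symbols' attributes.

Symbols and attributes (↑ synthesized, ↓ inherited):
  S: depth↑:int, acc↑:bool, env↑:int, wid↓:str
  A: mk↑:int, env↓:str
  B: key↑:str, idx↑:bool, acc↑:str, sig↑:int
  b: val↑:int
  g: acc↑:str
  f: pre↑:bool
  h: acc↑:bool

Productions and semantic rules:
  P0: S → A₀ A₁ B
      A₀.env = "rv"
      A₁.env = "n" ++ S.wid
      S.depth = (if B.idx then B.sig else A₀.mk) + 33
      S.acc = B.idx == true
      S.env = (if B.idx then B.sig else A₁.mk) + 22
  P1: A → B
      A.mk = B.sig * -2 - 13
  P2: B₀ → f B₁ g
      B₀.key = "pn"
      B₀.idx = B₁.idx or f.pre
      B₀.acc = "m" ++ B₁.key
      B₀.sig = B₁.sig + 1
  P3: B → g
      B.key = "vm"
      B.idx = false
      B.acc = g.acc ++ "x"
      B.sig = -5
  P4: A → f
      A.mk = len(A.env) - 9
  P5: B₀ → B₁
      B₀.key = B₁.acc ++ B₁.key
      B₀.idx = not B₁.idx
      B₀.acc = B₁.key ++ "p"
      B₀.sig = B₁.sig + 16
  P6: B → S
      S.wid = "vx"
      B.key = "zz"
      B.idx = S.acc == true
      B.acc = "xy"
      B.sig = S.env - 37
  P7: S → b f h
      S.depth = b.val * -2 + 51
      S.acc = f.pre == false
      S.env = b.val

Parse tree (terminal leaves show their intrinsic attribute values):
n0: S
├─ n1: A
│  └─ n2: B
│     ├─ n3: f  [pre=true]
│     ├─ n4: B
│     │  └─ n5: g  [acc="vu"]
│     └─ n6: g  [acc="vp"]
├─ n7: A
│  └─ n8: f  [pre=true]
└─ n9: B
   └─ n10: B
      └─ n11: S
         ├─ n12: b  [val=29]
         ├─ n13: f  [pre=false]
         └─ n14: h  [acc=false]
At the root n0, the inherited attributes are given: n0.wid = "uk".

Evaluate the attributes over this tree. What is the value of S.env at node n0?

16

1. n0.wid = "uk"  [given at root]
2. n1.env = "rv"  ["rv"]
3. n3.pre = true  [terminal]
4. n5.acc = "vu"  [terminal]
5. n4.key = "vm"  ["vm"]
6. n4.idx = false  [false]
7. n4.acc = "vux"  [g.acc ++ "x"]
8. n4.sig = -5  [-5]
9. n6.acc = "vp"  [terminal]
10. n2.key = "pn"  ["pn"]
11. n2.idx = true  [B₁.idx or f.pre]
12. n2.acc = "mvm"  ["m" ++ B₁.key]
13. n2.sig = -4  [B₁.sig + 1]
14. n1.mk = -5  [B.sig * -2 - 13]
15. n7.env = "nuk"  ["n" ++ S.wid]
16. n8.pre = true  [terminal]
17. n7.mk = -6  [len(A.env) - 9]
18. n11.wid = "vx"  ["vx"]
19. n12.val = 29  [terminal]
20. n13.pre = false  [terminal]
21. n14.acc = false  [terminal]
22. n11.depth = -7  [b.val * -2 + 51]
23. n11.acc = true  [f.pre == false]
24. n11.env = 29  [b.val]
25. n10.key = "zz"  ["zz"]
26. n10.idx = true  [S.acc == true]
27. n10.acc = "xy"  ["xy"]
28. n10.sig = -8  [S.env - 37]
29. n9.key = "xyzz"  [B₁.acc ++ B₁.key]
30. n9.idx = false  [not B₁.idx]
31. n9.acc = "zzp"  [B₁.key ++ "p"]
32. n9.sig = 8  [B₁.sig + 16]
33. n0.depth = 28  [(if B.idx then B.sig else A₀.mk) + 33]
34. n0.acc = false  [B.idx == true]
35. n0.env = 16  [(if B.idx then B.sig else A₁.mk) + 22]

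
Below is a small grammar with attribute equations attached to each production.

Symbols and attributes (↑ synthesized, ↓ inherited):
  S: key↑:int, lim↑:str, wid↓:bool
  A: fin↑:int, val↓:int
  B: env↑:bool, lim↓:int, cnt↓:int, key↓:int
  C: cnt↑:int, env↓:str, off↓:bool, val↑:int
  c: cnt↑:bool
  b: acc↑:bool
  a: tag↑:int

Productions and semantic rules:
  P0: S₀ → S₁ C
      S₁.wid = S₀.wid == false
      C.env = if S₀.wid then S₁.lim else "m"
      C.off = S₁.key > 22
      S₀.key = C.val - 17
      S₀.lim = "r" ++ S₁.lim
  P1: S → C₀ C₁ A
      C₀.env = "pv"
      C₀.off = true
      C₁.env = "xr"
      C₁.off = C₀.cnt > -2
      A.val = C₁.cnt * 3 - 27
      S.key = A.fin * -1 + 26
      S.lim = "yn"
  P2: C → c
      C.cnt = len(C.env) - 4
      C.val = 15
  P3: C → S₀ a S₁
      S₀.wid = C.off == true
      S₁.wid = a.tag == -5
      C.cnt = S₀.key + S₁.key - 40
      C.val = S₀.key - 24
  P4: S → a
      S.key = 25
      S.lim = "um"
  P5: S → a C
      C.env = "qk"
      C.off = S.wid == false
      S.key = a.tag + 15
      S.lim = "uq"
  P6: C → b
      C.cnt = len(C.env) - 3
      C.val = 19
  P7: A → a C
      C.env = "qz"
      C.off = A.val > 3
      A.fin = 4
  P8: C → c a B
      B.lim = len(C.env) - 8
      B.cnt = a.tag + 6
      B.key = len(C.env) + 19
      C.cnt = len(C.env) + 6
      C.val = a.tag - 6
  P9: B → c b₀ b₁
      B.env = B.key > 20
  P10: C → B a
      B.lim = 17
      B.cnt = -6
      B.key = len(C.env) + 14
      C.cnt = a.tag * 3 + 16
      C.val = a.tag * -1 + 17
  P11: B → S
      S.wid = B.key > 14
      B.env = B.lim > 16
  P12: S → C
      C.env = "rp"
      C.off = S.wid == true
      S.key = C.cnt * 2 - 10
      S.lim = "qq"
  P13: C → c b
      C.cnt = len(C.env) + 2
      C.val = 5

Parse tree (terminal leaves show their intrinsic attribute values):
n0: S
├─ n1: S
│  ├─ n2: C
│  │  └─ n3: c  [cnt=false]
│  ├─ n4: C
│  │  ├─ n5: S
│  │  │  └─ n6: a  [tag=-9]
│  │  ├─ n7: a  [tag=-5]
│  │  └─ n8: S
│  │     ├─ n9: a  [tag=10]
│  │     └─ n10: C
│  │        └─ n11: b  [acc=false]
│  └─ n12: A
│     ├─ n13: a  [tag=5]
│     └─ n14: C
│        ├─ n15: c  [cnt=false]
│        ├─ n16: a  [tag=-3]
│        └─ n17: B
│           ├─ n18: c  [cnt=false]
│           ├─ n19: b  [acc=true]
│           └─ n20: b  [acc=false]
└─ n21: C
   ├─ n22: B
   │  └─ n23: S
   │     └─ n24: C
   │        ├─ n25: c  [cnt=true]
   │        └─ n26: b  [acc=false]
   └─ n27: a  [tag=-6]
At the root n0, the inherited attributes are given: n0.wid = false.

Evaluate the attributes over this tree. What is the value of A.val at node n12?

1. n0.wid = false  [given at root]
2. n1.wid = true  [S₀.wid == false]
3. n2.env = "pv"  ["pv"]
4. n2.off = true  [true]
5. n3.cnt = false  [terminal]
6. n2.cnt = -2  [len(C.env) - 4]
7. n2.val = 15  [15]
8. n4.env = "xr"  ["xr"]
9. n4.off = false  [C₀.cnt > -2]
10. n5.wid = false  [C.off == true]
11. n6.tag = -9  [terminal]
12. n5.key = 25  [25]
13. n5.lim = "um"  ["um"]
14. n7.tag = -5  [terminal]
15. n8.wid = true  [a.tag == -5]
16. n9.tag = 10  [terminal]
17. n10.env = "qk"  ["qk"]
18. n10.off = false  [S.wid == false]
19. n11.acc = false  [terminal]
20. n10.cnt = -1  [len(C.env) - 3]
21. n10.val = 19  [19]
22. n8.key = 25  [a.tag + 15]
23. n8.lim = "uq"  ["uq"]
24. n4.cnt = 10  [S₀.key + S₁.key - 40]
25. n4.val = 1  [S₀.key - 24]
26. n12.val = 3  [C₁.cnt * 3 - 27]
27. n13.tag = 5  [terminal]
28. n14.env = "qz"  ["qz"]
29. n14.off = false  [A.val > 3]
30. n15.cnt = false  [terminal]
31. n16.tag = -3  [terminal]
32. n17.lim = -6  [len(C.env) - 8]
33. n17.cnt = 3  [a.tag + 6]
34. n17.key = 21  [len(C.env) + 19]
35. n18.cnt = false  [terminal]
36. n19.acc = true  [terminal]
37. n20.acc = false  [terminal]
38. n17.env = true  [B.key > 20]
39. n14.cnt = 8  [len(C.env) + 6]
40. n14.val = -9  [a.tag - 6]
41. n12.fin = 4  [4]
42. n1.key = 22  [A.fin * -1 + 26]
43. n1.lim = "yn"  ["yn"]
44. n21.env = "m"  [if S₀.wid then S₁.lim else "m"]
45. n21.off = false  [S₁.key > 22]
46. n22.lim = 17  [17]
47. n22.cnt = -6  [-6]
48. n22.key = 15  [len(C.env) + 14]
49. n23.wid = true  [B.key > 14]
50. n24.env = "rp"  ["rp"]
51. n24.off = true  [S.wid == true]
52. n25.cnt = true  [terminal]
53. n26.acc = false  [terminal]
54. n24.cnt = 4  [len(C.env) + 2]
55. n24.val = 5  [5]
56. n23.key = -2  [C.cnt * 2 - 10]
57. n23.lim = "qq"  ["qq"]
58. n22.env = true  [B.lim > 16]
59. n27.tag = -6  [terminal]
60. n21.cnt = -2  [a.tag * 3 + 16]
61. n21.val = 23  [a.tag * -1 + 17]
62. n0.key = 6  [C.val - 17]
63. n0.lim = "ryn"  ["r" ++ S₁.lim]

3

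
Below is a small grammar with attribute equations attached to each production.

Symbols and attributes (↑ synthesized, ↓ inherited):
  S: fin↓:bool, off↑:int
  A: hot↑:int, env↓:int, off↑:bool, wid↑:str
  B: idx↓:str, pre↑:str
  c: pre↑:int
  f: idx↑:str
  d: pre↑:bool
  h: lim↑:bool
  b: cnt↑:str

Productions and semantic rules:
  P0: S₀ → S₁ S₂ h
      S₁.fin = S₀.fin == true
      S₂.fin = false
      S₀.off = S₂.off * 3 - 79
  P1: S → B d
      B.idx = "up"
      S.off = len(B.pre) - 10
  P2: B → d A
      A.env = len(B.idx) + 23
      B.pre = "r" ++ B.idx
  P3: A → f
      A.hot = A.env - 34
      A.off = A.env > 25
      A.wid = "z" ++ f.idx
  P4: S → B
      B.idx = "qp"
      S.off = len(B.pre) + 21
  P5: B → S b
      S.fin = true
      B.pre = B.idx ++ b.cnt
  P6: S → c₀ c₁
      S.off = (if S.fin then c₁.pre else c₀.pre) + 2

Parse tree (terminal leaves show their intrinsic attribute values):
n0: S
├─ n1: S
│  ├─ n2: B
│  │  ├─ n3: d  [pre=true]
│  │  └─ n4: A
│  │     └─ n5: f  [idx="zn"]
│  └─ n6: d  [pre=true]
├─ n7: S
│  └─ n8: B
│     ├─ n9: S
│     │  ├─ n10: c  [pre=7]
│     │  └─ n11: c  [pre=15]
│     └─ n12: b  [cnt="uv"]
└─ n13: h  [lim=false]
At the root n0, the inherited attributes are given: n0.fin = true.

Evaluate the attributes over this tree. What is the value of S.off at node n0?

-4

1. n0.fin = true  [given at root]
2. n1.fin = true  [S₀.fin == true]
3. n2.idx = "up"  ["up"]
4. n3.pre = true  [terminal]
5. n4.env = 25  [len(B.idx) + 23]
6. n5.idx = "zn"  [terminal]
7. n4.hot = -9  [A.env - 34]
8. n4.off = false  [A.env > 25]
9. n4.wid = "zzn"  ["z" ++ f.idx]
10. n2.pre = "rup"  ["r" ++ B.idx]
11. n6.pre = true  [terminal]
12. n1.off = -7  [len(B.pre) - 10]
13. n7.fin = false  [false]
14. n8.idx = "qp"  ["qp"]
15. n9.fin = true  [true]
16. n10.pre = 7  [terminal]
17. n11.pre = 15  [terminal]
18. n9.off = 17  [(if S.fin then c₁.pre else c₀.pre) + 2]
19. n12.cnt = "uv"  [terminal]
20. n8.pre = "qpuv"  [B.idx ++ b.cnt]
21. n7.off = 25  [len(B.pre) + 21]
22. n13.lim = false  [terminal]
23. n0.off = -4  [S₂.off * 3 - 79]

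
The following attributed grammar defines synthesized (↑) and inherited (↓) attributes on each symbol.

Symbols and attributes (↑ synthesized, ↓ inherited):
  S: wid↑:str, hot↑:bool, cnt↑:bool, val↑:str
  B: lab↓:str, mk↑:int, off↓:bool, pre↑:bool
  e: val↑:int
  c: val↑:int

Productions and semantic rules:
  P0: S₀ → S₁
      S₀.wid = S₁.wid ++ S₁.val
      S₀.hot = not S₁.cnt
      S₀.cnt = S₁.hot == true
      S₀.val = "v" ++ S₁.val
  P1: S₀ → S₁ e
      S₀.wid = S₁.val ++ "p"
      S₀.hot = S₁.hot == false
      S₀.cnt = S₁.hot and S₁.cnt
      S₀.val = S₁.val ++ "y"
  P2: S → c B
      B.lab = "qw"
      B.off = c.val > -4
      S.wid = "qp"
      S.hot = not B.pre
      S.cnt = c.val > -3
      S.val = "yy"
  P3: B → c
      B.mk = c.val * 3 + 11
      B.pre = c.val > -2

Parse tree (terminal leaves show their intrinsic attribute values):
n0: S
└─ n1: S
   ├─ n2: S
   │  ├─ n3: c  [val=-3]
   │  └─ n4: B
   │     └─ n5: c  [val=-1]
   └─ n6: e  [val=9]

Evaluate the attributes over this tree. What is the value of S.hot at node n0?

1. n3.val = -3  [terminal]
2. n4.lab = "qw"  ["qw"]
3. n4.off = true  [c.val > -4]
4. n5.val = -1  [terminal]
5. n4.mk = 8  [c.val * 3 + 11]
6. n4.pre = true  [c.val > -2]
7. n2.wid = "qp"  ["qp"]
8. n2.hot = false  [not B.pre]
9. n2.cnt = false  [c.val > -3]
10. n2.val = "yy"  ["yy"]
11. n6.val = 9  [terminal]
12. n1.wid = "yyp"  [S₁.val ++ "p"]
13. n1.hot = true  [S₁.hot == false]
14. n1.cnt = false  [S₁.hot and S₁.cnt]
15. n1.val = "yyy"  [S₁.val ++ "y"]
16. n0.wid = "yypyyy"  [S₁.wid ++ S₁.val]
17. n0.hot = true  [not S₁.cnt]
18. n0.cnt = true  [S₁.hot == true]
19. n0.val = "vyyy"  ["v" ++ S₁.val]

true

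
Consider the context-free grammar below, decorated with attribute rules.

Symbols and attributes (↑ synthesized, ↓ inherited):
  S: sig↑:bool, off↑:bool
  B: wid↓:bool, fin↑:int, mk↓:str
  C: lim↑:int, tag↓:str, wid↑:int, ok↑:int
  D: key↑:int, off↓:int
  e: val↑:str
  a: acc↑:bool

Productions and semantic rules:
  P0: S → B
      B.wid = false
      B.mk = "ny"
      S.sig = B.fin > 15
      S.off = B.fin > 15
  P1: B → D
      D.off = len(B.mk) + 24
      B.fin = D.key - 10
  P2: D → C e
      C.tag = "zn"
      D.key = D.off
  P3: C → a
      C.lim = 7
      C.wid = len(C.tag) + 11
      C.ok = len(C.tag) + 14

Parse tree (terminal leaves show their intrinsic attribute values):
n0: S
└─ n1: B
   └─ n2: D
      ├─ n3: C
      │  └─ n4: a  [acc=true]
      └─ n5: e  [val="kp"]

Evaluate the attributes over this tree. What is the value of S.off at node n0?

1. n1.wid = false  [false]
2. n1.mk = "ny"  ["ny"]
3. n2.off = 26  [len(B.mk) + 24]
4. n3.tag = "zn"  ["zn"]
5. n4.acc = true  [terminal]
6. n3.lim = 7  [7]
7. n3.wid = 13  [len(C.tag) + 11]
8. n3.ok = 16  [len(C.tag) + 14]
9. n5.val = "kp"  [terminal]
10. n2.key = 26  [D.off]
11. n1.fin = 16  [D.key - 10]
12. n0.sig = true  [B.fin > 15]
13. n0.off = true  [B.fin > 15]

true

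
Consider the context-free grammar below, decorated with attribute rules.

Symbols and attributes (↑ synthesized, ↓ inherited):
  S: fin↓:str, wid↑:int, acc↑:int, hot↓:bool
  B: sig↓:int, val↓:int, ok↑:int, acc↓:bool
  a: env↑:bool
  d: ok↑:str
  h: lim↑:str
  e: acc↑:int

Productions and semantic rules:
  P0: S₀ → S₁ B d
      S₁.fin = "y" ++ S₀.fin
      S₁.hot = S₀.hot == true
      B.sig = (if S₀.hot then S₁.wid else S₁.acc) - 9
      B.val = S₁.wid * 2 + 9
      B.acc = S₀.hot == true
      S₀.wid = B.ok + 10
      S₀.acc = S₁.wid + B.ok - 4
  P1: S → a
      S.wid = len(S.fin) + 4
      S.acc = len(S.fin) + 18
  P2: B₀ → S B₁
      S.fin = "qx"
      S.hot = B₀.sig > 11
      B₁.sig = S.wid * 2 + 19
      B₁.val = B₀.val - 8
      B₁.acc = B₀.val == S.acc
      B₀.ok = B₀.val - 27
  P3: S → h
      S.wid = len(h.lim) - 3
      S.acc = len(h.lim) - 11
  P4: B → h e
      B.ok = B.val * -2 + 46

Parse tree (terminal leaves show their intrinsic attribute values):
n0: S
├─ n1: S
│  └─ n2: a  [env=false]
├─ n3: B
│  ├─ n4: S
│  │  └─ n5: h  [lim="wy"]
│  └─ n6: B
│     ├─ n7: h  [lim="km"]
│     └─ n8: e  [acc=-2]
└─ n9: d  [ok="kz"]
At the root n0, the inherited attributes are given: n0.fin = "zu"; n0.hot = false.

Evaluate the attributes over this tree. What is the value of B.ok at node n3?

1. n0.fin = "zu"  [given at root]
2. n0.hot = false  [given at root]
3. n1.fin = "yzu"  ["y" ++ S₀.fin]
4. n1.hot = false  [S₀.hot == true]
5. n2.env = false  [terminal]
6. n1.wid = 7  [len(S.fin) + 4]
7. n1.acc = 21  [len(S.fin) + 18]
8. n3.sig = 12  [(if S₀.hot then S₁.wid else S₁.acc) - 9]
9. n3.val = 23  [S₁.wid * 2 + 9]
10. n3.acc = false  [S₀.hot == true]
11. n4.fin = "qx"  ["qx"]
12. n4.hot = true  [B₀.sig > 11]
13. n5.lim = "wy"  [terminal]
14. n4.wid = -1  [len(h.lim) - 3]
15. n4.acc = -9  [len(h.lim) - 11]
16. n6.sig = 17  [S.wid * 2 + 19]
17. n6.val = 15  [B₀.val - 8]
18. n6.acc = false  [B₀.val == S.acc]
19. n7.lim = "km"  [terminal]
20. n8.acc = -2  [terminal]
21. n6.ok = 16  [B.val * -2 + 46]
22. n3.ok = -4  [B₀.val - 27]
23. n9.ok = "kz"  [terminal]
24. n0.wid = 6  [B.ok + 10]
25. n0.acc = -1  [S₁.wid + B.ok - 4]

-4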